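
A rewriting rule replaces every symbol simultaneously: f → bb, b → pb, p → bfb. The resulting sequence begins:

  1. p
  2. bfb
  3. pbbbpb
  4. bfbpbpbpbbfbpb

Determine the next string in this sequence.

pbbbpbbfbpbbfbpbbfbpbpbbbpbbfbpb

Replace each of the 14 characters of bfbpbpbpbbfbpb in place — pb bb pb bfb pb bfb pb bfb pb pb bb pb bfb pb — and concatenate.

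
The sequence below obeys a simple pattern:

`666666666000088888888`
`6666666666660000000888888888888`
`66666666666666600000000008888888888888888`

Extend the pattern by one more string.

The n-th term is 3n+3 6's then 3n-2 0's then 4n 8's, where the shown terms are n = 2, 3, 4.
For the next term, n = 5, so the run lengths are 18, 13, 20.

666666666666666666000000000000088888888888888888888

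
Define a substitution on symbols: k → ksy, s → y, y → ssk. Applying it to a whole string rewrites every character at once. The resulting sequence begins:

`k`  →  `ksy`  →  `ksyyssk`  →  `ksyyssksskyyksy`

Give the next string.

ksyyssksskyyksyyyksyssksskksyyssk

Replace each of the 15 characters of ksyyssksskyyksy in place — ksy y ssk ssk y y ksy y y ksy ssk ssk ksy y ssk — and concatenate.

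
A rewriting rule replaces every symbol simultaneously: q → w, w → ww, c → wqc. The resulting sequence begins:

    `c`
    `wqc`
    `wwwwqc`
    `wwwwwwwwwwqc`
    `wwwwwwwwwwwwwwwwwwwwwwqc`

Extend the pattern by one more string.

Rewriting the 24 symbols of wwwwwwwwwwwwwwwwwwwwwwqc one by one yields ww ww ww ww ww ww ww ww ww ww ww ww ww ww ww ww ww ww ww ww ww ww w wqc; concatenated:

wwwwwwwwwwwwwwwwwwwwwwwwwwwwwwwwwwwwwwwwwwwwwwqc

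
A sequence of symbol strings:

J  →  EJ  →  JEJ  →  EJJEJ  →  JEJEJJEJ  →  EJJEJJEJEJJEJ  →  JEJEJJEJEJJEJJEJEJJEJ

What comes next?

EJJEJJEJEJJEJJEJEJJEJEJJEJJEJEJJEJ

From term 3 onward, concatenate the second-to-last term with the last: J·EJ = JEJ, EJ·JEJ = EJJEJ, …
So term 8 is EJJEJJEJEJJEJ·JEJEJJEJEJJEJJEJEJJEJ.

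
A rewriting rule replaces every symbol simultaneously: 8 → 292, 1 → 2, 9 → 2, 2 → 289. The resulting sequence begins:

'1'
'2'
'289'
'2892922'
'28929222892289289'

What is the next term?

Replace each of the 17 characters of 28929222892289289 in place — 289 292 2 289 2 289 289 289 292 2 289 289 292 2 289 292 2 — and concatenate.

28929222892289289289292228928929222892922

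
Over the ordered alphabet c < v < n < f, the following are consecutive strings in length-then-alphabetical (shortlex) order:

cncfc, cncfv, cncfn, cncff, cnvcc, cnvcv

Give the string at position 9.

cnvvc

Stepping forward 3 times from cnvcv: cnvcv → cnvcn → cnvcf, then the target.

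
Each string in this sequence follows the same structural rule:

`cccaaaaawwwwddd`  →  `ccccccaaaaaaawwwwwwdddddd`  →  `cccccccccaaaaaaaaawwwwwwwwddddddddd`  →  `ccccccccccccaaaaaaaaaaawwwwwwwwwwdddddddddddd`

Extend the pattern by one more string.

Term n consists of 3n c's, followed by 2n+3 a's, followed by 2n+2 w's, followed by 3n d's (n = 1, 2, …).
For the next term, n = 5, so the run lengths are 15, 13, 12, 15.

cccccccccccccccaaaaaaaaaaaaawwwwwwwwwwwwddddddddddddddd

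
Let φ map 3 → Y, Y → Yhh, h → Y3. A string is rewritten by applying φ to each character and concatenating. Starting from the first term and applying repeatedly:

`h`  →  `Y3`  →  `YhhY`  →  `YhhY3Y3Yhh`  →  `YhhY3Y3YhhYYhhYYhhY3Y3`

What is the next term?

Replace each of the 22 characters of YhhY3Y3YhhYYhhYYhhY3Y3 in place — Yhh Y3 Y3 Yhh Y Yhh Y Yhh Y3 Y3 Yhh Yhh Y3 Y3 Yhh Yhh Y3 Y3 Yhh Y Yhh Y — and concatenate.

YhhY3Y3YhhYYhhYYhhY3Y3YhhYhhY3Y3YhhYhhY3Y3YhhYYhhY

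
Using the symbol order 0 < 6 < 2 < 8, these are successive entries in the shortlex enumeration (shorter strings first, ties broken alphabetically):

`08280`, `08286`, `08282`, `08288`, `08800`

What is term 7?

Continuing the enumeration 2 steps past 08800: 08800 → 08806 → (answer).

08802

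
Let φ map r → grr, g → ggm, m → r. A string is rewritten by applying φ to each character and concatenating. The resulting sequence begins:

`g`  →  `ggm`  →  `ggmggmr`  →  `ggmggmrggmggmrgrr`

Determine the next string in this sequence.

Applying the rule to each of the 17 symbols of ggmggmrggmggmrgrr gives the pieces ggm ggm r ggm ggm r grr ggm ggm r ggm ggm r grr ggm grr grr, which concatenate to the answer.

ggmggmrggmggmrgrrggmggmrggmggmrgrrggmgrrgrr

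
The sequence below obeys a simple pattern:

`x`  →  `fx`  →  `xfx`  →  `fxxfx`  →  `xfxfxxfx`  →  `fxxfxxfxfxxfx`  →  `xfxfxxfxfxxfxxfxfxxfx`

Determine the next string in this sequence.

From term 3 onward, concatenate the second-to-last term with the last: x·fx = xfx, fx·xfx = fxxfx, …
The next term joins fxxfxxfxfxxfx and xfxfxxfxfxxfxxfxfxxfx.

fxxfxxfxfxxfxxfxfxxfxfxxfxxfxfxxfx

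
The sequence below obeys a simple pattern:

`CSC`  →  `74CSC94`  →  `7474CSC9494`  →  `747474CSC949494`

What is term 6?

Every step adds 74 to the front and 94 to the end of the previous string.
From 747474CSC949494, 2 further steps: 747474CSC949494 → 74747474CSC94949494 → (answer).

7474747474CSC9494949494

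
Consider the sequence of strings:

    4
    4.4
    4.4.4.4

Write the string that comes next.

4.4.4.4.4.4.4.4

Each string is two copies of the previous one joined by '.'.
So the next term is two copies of 4.4.4.4 with '.' between the halves.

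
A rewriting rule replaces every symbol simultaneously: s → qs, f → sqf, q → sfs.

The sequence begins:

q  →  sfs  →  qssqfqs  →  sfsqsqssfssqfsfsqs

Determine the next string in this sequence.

Rewriting the 18 symbols of sfsqsqssfssqfsfsqs one by one yields qs sqf qs sfs qs sfs qs qs sqf qs qs sfs sqf qs sqf qs sfs qs; concatenated:

qssqfqssfsqssfsqsqssqfqsqssfssqfqssqfqssfsqs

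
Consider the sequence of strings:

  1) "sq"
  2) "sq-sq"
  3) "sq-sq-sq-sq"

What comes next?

s(k+1) = s(k)·-·s(k) — each term doubles the last with '-' between the halves.
Doubling sq-sq-sq-sq with '-' between the halves:

sq-sq-sq-sq-sq-sq-sq-sq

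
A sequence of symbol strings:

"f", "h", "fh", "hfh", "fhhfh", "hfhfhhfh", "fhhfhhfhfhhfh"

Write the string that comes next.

hfhfhhfhfhhfhhfhfhhfh

Each term (from the third on) is the two preceding terms concatenated in order: term 3 = f·h = fh.
Continuing: hfhfhhfh · fhhfhhfhfhhfh gives term 8.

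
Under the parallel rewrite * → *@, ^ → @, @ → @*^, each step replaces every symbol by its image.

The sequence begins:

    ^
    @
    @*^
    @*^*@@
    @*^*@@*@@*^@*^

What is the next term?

Rewriting the 14 symbols of @*^*@@*@@*^@*^ one by one yields @*^ *@ @ *@ @*^ @*^ *@ @*^ @*^ *@ @ @*^ *@ @; concatenated:

@*^*@@*@@*^@*^*@@*^@*^*@@@*^*@@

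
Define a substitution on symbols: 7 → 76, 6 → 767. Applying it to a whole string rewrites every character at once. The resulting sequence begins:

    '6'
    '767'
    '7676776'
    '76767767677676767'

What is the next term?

76767767677676767767677676767767677676776

φ(76767767677676767) expands symbol-by-symbol to 76 767 76 767 76 76 767 76 767 76 76 767 76 767 76 767 76; joining the 17 pieces gives the next term.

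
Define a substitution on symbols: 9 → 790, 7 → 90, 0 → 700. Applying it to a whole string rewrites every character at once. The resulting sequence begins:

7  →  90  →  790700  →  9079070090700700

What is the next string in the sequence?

Rewriting the 16 symbols of 9079070090700700 one by one yields 790 700 90 790 700 90 700 700 790 700 90 700 700 90 700 700; concatenated:

79070090790700907007007907009070070090700700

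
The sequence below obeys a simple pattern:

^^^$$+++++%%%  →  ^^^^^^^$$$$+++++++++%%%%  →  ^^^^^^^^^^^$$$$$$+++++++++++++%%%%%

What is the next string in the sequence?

^^^^^^^^^^^^^^^$$$$$$$$+++++++++++++++++%%%%%%

Reading off run lengths: ^ runs 3, 7, 11; $ runs 2, 4, 6; + runs 5, 9, 13; % runs 3, 4, 5 — each is linear in n (n = 1, 2, …).
At n = 4 the blocks have lengths 15, 8, 17, 6.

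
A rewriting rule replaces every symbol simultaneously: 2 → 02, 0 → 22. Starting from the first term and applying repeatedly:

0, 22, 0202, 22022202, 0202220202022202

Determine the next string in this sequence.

22022202020222022202220202022202

Applying the rule to each of the 16 symbols of 0202220202022202 gives the pieces 22 02 22 02 02 02 22 02 22 02 22 02 02 02 22 02, which concatenate to the answer.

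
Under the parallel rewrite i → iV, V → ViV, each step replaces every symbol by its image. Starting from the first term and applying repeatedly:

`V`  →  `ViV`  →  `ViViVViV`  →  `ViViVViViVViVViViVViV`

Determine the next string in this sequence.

Applying the rule to each of the 21 symbols of ViViVViViVViVViViVViV gives the pieces ViV iV ViV iV ViV ViV iV ViV iV ViV ViV iV ViV ViV iV ViV iV ViV ViV iV ViV, which concatenate to the answer.

ViViVViViVViVViViVViViVViVViViVViVViViVViViVViVViViVViV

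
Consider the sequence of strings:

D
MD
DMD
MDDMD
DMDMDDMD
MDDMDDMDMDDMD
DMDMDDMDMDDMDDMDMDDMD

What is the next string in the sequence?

This is a Fibonacci-style word recurrence s(k) = s(k−2)·s(k−1): e.g. D·MD = DMD.
The next term joins MDDMDDMDMDDMD and DMDMDDMDMDDMDDMDMDDMD.

MDDMDDMDMDDMDDMDMDDMDMDDMDDMDMDDMD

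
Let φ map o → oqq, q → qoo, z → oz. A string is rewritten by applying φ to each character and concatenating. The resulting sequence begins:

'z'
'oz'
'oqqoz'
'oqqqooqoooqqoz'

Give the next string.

oqqqooqooqoooqqoqqqoooqqoqqoqqqooqoooqqoz

Replace each of the 14 characters of oqqqooqoooqqoz in place — oqq qoo qoo qoo oqq oqq qoo oqq oqq oqq qoo qoo oqq oz — and concatenate.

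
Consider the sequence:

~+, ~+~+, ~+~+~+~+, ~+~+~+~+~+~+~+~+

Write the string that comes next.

Each string is two copies of the previous one concatenated.
So the next term is two copies of ~+~+~+~+~+~+~+~+.

~+~+~+~+~+~+~+~+~+~+~+~+~+~+~+~+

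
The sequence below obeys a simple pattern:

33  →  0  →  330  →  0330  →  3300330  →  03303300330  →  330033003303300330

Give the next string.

03303300330330033003303300330

This is a Fibonacci-style word recurrence s(k) = s(k−2)·s(k−1): e.g. 33·0 = 330.
So term 8 is 03303300330·330033003303300330.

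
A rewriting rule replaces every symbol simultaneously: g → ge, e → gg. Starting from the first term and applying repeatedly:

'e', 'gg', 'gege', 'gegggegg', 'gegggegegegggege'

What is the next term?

gegggegegegggegggegggegegegggegg

φ(gegggegegegggege) expands symbol-by-symbol to ge gg ge ge ge gg ge gg ge gg ge ge ge gg ge gg; joining the 16 pieces gives the next term.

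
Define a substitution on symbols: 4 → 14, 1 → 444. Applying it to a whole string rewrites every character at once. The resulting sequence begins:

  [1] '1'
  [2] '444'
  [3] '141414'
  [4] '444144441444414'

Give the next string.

141414444141414144441414141444414

φ(444144441444414) expands symbol-by-symbol to 14 14 14 444 14 14 14 14 444 14 14 14 14 444 14; joining the 15 pieces gives the next term.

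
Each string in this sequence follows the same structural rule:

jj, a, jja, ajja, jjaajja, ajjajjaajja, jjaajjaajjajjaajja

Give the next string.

ajjajjaajjajjaajjaajjajjaajja

This is a Fibonacci-style word recurrence s(k) = s(k−2)·s(k−1): e.g. jj·a = jja.
The next term joins ajjajjaajja and jjaajjaajjajjaajja.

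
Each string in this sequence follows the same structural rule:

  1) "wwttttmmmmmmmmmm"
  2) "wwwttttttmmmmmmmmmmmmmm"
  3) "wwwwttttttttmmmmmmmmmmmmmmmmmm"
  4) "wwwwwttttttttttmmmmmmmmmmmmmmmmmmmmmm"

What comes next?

Reading off run lengths: w runs 2, 3, 4, 5; t runs 4, 6, 8, 10; m runs 10, 14, 18, 22 — each is linear in n, where the shown terms are n = 2, 3, 4, 5.
For the next term, n = 6, so the run lengths are 6, 12, 26.

wwwwwwttttttttttttmmmmmmmmmmmmmmmmmmmmmmmmmm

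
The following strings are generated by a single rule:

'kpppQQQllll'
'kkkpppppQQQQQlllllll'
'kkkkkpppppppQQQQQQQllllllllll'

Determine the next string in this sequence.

Reading off run lengths: k runs 1, 3, 5; p runs 3, 5, 7; Q runs 3, 5, 7; l runs 4, 7, 10 — each is linear in n (n = 1, 2, …).
For the next term, n = 4, so the run lengths are 7, 9, 9, 13.

kkkkkkkpppppppppQQQQQQQQQlllllllllllll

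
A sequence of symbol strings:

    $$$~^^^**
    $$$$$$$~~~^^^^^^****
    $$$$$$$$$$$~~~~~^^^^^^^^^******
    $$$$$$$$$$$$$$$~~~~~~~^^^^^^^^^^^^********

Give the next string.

$$$$$$$$$$$$$$$$$$$~~~~~~~~~^^^^^^^^^^^^^^^**********

Reading off run lengths: $ runs 3, 7, 11, 15; ~ runs 1, 3, 5, 7; ^ runs 3, 6, 9, 12; * runs 2, 4, 6, 8 — each is linear in n (n = 1, 2, …).
Setting n = 5 gives 19, 9, 15, 10 characters in each block.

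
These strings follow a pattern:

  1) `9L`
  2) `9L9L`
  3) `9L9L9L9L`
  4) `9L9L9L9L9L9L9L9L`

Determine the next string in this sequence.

9L9L9L9L9L9L9L9L9L9L9L9L9L9L9L9L

s(k+1) = s(k)·s(k) — each term doubles the last.
So the next term is two copies of 9L9L9L9L9L9L9L9L.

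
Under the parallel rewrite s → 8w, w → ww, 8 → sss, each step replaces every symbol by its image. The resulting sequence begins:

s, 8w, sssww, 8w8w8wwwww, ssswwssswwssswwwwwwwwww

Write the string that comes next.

8w8w8wwwww8w8w8wwwww8w8w8wwwwwwwwwwwwwwwwwwwww

φ(ssswwssswwssswwwwwwwwww) expands symbol-by-symbol to 8w 8w 8w ww ww 8w 8w 8w ww ww 8w 8w 8w ww ww ww ww ww ww ww ww ww ww; joining the 23 pieces gives the next term.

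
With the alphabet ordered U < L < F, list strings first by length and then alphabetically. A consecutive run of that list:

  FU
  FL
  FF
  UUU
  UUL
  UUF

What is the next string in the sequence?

The successor of UUF increments the rightmost position that isn't already F and resets every position after it to U.

ULU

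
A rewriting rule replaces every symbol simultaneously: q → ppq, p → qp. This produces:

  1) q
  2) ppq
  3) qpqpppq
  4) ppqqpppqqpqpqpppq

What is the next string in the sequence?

Applying the rule to each of the 17 symbols of ppqqpppqqpqpqpppq gives the pieces qp qp ppq ppq qp qp qp ppq ppq qp ppq qp ppq qp qp qp ppq, which concatenate to the answer.

qpqpppqppqqpqpqpppqppqqpppqqpppqqpqpqpppq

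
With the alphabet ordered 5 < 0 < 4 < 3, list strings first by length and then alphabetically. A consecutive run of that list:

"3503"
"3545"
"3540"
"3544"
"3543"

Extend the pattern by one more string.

The successor of 3543 increments the rightmost position that isn't already 3 and resets every position after it to 5.

3535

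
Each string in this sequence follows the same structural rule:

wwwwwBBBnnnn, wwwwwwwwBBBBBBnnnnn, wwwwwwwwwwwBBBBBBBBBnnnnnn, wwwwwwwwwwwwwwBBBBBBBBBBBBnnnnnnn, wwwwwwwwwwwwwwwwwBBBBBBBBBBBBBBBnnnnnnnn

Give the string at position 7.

wwwwwwwwwwwwwwwwwwwwwwwBBBBBBBBBBBBBBBBBBBBBnnnnnnnnnn

Each string has the form w^{3n+2} B^{3n} n^{n+3} (n = 1, 2, …).
For term 7, n = 7, so the run lengths are 23, 21, 10.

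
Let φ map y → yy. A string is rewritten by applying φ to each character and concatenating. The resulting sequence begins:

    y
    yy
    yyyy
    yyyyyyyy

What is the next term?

Apply φ to yyyyyyyy symbol by symbol: y→yy, y→yy, y→yy, y→yy, y→yy, y→yy, y→yy, y→yy; joined: yy yy yy yy yy yy yy yy.

yyyyyyyyyyyyyyyy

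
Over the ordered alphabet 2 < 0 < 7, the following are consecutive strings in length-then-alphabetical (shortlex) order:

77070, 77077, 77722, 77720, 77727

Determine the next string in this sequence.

77702

Treat 77727 as a base-3 numeral over the given alphabet and add one, carrying through any trailing 7's.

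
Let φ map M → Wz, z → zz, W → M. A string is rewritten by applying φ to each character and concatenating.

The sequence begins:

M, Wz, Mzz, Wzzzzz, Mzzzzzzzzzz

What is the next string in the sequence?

Apply φ to Mzzzzzzzzzz symbol by symbol: M→Wz, z→zz, z→zz, z→zz, z→zz, z→zz, z→zz, z→zz, z→zz, z→zz, z→zz; joined: Wz zz zz zz zz zz zz zz zz zz zz.

Wzzzzzzzzzzzzzzzzzzzzz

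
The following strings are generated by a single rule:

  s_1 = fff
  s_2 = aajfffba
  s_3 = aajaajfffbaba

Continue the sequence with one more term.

s(k+1) = aaj·s(k)·ba, so each term gains aaj as a prefix and ba as a suffix.
Applying this once more to aajaajfffbaba:

aajaajaajfffbababa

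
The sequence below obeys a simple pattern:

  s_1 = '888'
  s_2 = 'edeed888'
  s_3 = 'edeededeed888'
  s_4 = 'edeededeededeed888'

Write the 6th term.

edeededeededeededeededeed888

The strings grow by a fixed prefix edeed each time.
From edeededeededeed888, 2 further steps: edeededeededeed888 → edeededeededeededeed888 → (answer).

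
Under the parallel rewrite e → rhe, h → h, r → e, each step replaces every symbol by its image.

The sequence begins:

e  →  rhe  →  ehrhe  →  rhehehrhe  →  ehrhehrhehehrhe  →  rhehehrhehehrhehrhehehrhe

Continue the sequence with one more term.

Rewriting the 25 symbols of rhehehrhehehrhehrhehehrhe one by one yields e h rhe h rhe h e h rhe h rhe h e h rhe h e h rhe h rhe h e h rhe; concatenated:

ehrhehrhehehrhehrhehehrhehehrhehrhehehrhe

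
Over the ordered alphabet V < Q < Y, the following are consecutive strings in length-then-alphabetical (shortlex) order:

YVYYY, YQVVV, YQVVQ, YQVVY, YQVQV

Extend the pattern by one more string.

The successor of YQVQV increments the rightmost position that isn't already Y and resets every position after it to V.

YQVQQ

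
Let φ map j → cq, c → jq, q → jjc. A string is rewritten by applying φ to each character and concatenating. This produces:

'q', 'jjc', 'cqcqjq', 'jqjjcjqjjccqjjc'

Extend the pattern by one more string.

Replace each of the 15 characters of jqjjcjqjjccqjjc in place — cq jjc cq cq jq cq jjc cq cq jq jq jjc cq cq jq — and concatenate.

cqjjccqcqjqcqjjccqcqjqjqjjccqcqjq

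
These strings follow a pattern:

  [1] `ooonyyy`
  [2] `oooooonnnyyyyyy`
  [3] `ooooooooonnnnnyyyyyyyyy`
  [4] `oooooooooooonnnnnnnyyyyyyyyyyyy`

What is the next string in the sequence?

Reading off run lengths: o runs 3, 6, 9, 12; n runs 1, 3, 5, 7; y runs 3, 6, 9, 12 — each is linear in n (n = 1, 2, …).
At n = 5 the blocks have lengths 15, 9, 15.

ooooooooooooooonnnnnnnnnyyyyyyyyyyyyyyy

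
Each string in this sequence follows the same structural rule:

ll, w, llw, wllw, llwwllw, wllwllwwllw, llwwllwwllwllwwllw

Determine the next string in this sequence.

wllwllwwllwllwwllwwllwllwwllw

Each term (from the third on) is the two preceding terms concatenated in order: term 3 = ll·w = llw.
So term 8 is wllwllwwllw·llwwllwwllwllwwllw.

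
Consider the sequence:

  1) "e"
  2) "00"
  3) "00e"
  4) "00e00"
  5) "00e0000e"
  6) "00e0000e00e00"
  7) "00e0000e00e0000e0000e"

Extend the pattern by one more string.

00e0000e00e0000e0000e00e0000e00e00

Each term (from the third on) is the previous term followed by the one before it: term 3 = 00·e = 00e.
Continuing: 00e0000e00e0000e0000e · 00e0000e00e00 gives term 8.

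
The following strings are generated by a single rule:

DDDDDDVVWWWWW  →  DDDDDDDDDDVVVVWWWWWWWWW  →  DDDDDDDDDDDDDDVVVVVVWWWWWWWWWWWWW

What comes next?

DDDDDDDDDDDDDDDDDDVVVVVVVVWWWWWWWWWWWWWWWWW

Term n consists of 4n+2 D's, followed by 2n V's, followed by 4n+1 W's (n = 1, 2, …).
For the next term, n = 4, so the run lengths are 18, 8, 17.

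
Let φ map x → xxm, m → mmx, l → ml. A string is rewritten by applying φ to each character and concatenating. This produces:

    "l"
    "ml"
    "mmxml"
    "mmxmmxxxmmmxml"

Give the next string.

Rewriting the 14 symbols of mmxmmxxxmmmxml one by one yields mmx mmx xxm mmx mmx xxm xxm xxm mmx mmx mmx xxm mmx ml; concatenated:

mmxmmxxxmmmxmmxxxmxxmxxmmmxmmxmmxxxmmmxml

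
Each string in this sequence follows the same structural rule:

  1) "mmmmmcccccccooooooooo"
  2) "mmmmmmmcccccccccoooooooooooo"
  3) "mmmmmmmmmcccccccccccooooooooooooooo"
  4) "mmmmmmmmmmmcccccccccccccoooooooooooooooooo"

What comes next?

Reading off run lengths: m runs 5, 7, 9, 11; c runs 7, 9, 11, 13; o runs 9, 12, 15, 18 — each is linear in n, where the shown terms are n = 2, 3, 4, 5.
Setting n = 6 gives 13, 15, 21 characters in each block.

mmmmmmmmmmmmmcccccccccccccccooooooooooooooooooooo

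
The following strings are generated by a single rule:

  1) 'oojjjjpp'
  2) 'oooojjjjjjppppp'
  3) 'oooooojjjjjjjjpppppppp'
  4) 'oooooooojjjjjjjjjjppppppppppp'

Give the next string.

Reading off run lengths: o runs 2, 4, 6, 8; j runs 4, 6, 8, 10; p runs 2, 5, 8, 11 — each is linear in n (n = 1, 2, …).
For the next term, n = 5, so the run lengths are 10, 12, 14.

oooooooooojjjjjjjjjjjjpppppppppppppp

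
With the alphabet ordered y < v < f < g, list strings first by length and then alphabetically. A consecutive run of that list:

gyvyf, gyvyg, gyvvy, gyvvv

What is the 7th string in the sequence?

Advancing 3 positions from gyvvv through gyvvv → gyvvf → gyvvg reaches term 7.

gyvfy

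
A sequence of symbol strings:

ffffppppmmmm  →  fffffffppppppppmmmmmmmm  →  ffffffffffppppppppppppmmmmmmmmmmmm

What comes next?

Term n consists of 3n+1 f's, followed by 4n p's, followed by 4n m's (n = 1, 2, …).
At n = 4 the blocks have lengths 13, 16, 16.

fffffffffffffppppppppppppppppmmmmmmmmmmmmmmmm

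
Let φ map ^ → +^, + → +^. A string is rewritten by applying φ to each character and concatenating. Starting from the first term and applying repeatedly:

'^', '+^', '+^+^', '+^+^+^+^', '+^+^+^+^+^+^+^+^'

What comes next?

φ(+^+^+^+^+^+^+^+^) expands symbol-by-symbol to +^ +^ +^ +^ +^ +^ +^ +^ +^ +^ +^ +^ +^ +^ +^ +^; joining the 16 pieces gives the next term.

+^+^+^+^+^+^+^+^+^+^+^+^+^+^+^+^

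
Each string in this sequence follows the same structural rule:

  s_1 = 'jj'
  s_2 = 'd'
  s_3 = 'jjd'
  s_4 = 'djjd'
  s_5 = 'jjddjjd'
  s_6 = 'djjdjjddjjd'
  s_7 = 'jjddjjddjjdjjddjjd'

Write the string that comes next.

djjdjjddjjdjjddjjddjjdjjddjjd

From term 3 onward, concatenate the second-to-last term with the last: jj·d = jjd, d·jjd = djjd, …
Continuing: djjdjjddjjd · jjddjjddjjdjjddjjd gives term 8.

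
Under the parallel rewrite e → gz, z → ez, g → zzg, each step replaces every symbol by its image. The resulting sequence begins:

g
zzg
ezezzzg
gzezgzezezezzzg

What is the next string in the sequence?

zzgezgzezzzgezgzezgzezgzezezezzzg

Applying the rule to each of the 15 symbols of gzezgzezezezzzg gives the pieces zzg ez gz ez zzg ez gz ez gz ez gz ez ez ez zzg, which concatenate to the answer.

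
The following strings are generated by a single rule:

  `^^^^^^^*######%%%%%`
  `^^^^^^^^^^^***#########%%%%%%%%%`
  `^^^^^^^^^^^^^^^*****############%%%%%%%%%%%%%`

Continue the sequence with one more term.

Each string has the form ^^{4n+3} *^{2n-1} #^{3n+3} %^{4n+1} (n = 1, 2, …).
At n = 4 the blocks have lengths 19, 7, 15, 17.

^^^^^^^^^^^^^^^^^^^*******###############%%%%%%%%%%%%%%%%%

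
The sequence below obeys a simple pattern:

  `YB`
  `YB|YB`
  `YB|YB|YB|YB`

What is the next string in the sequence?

Every step duplicates the string with '|' between the halves.
One more doubling of YB|YB|YB|YB gives the answer.

YB|YB|YB|YB|YB|YB|YB|YB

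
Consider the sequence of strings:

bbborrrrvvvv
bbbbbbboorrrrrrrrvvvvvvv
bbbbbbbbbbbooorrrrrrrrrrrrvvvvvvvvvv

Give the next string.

bbbbbbbbbbbbbbboooorrrrrrrrrrrrrrrrvvvvvvvvvvvvv

Term n consists of 4n-1 b's, followed by n o's, followed by 4n r's, followed by 3n+1 v's (n = 1, 2, …).
For the next term, n = 4, so the run lengths are 15, 4, 16, 13.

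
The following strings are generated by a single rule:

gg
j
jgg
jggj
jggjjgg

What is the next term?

jggjjggjggj

This is a Fibonacci-style word recurrence s(k) = s(k−1)·s(k−2): e.g. j·gg = jgg.
So term 6 is jggjjgg·jggj.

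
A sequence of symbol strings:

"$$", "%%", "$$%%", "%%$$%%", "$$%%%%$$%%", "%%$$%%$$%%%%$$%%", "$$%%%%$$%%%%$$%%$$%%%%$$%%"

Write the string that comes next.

%%$$%%$$%%%%$$%%$$%%%%$$%%%%$$%%$$%%%%$$%%

Each term (from the third on) is the two preceding terms concatenated in order: term 3 = $$·%% = $$%%.
Continuing: %%$$%%$$%%%%$$%% · $$%%%%$$%%%%$$%%$$%%%%$$%% gives term 8.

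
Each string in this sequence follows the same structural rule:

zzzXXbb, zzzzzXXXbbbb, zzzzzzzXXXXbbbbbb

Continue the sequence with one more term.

Reading off run lengths: z runs 3, 5, 7; X runs 2, 3, 4; b runs 2, 4, 6 — each is linear in n (n = 1, 2, …).
Setting n = 4 gives 9, 5, 8 characters in each block.

zzzzzzzzzXXXXXbbbbbbbb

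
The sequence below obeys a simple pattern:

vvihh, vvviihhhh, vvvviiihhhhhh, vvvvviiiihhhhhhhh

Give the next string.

vvvvvviiiiihhhhhhhhhh

Each string has the form v^{n+1} i^{n} h^{2n} (n = 1, 2, …).
For the next term, n = 5, so the run lengths are 6, 5, 10.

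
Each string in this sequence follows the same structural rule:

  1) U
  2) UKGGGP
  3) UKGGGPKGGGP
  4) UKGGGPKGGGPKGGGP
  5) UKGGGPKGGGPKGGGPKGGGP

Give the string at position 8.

Each term is the previous one with KGGGP appended.
From UKGGGPKGGGPKGGGPKGGGP, 3 further steps: UKGGGPKGGGPKGGGPKGGGP → UKGGGPKGGGPKGGGPKGGGPKGGGP → UKGGGPKGGGPKGGGPKGGGPKGGGPKGGGP → (answer).

UKGGGPKGGGPKGGGPKGGGPKGGGPKGGGPKGGGP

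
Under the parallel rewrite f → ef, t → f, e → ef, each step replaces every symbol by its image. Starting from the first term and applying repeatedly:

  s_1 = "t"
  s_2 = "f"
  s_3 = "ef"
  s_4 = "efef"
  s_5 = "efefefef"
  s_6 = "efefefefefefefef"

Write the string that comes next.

efefefefefefefefefefefefefefefef

Applying the rule to each of the 16 symbols of efefefefefefefef gives the pieces ef ef ef ef ef ef ef ef ef ef ef ef ef ef ef ef, which concatenate to the answer.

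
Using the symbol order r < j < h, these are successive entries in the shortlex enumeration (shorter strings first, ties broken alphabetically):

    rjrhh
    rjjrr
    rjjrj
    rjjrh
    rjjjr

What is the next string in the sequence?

rjjjj

Treat rjjjr as a base-3 numeral over the given alphabet and add one, carrying through any trailing h's.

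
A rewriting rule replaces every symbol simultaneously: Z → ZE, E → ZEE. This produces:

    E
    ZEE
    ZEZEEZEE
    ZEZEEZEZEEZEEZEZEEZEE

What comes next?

Applying the rule to each of the 21 symbols of ZEZEEZEZEEZEEZEZEEZEE gives the pieces ZE ZEE ZE ZEE ZEE ZE ZEE ZE ZEE ZEE ZE ZEE ZEE ZE ZEE ZE ZEE ZEE ZE ZEE ZEE, which concatenate to the answer.

ZEZEEZEZEEZEEZEZEEZEZEEZEEZEZEEZEEZEZEEZEZEEZEEZEZEEZEE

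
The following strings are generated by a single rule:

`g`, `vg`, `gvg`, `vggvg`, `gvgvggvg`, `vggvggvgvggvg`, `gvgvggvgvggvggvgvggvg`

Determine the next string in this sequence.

This is a Fibonacci-style word recurrence s(k) = s(k−2)·s(k−1): e.g. g·vg = gvg.
So term 8 is vggvggvgvggvg·gvgvggvgvggvggvgvggvg.

vggvggvgvggvggvgvggvgvggvggvgvggvg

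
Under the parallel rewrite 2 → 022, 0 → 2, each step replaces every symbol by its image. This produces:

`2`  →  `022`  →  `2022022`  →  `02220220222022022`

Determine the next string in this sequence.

φ(02220220222022022) expands symbol-by-symbol to 2 022 022 022 2 022 022 2 022 022 022 2 022 022 2 022 022; joining the 17 pieces gives the next term.

20220220222022022202202202220220222022022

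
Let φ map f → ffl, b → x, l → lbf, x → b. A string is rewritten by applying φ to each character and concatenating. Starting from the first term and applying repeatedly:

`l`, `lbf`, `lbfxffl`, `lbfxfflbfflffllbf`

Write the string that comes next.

Rewriting the 17 symbols of lbfxfflbfflffllbf one by one yields lbf x ffl b ffl ffl lbf x ffl ffl lbf ffl ffl lbf lbf x ffl; concatenated:

lbfxfflbfflffllbfxfflffllbffflffllbflbfxffl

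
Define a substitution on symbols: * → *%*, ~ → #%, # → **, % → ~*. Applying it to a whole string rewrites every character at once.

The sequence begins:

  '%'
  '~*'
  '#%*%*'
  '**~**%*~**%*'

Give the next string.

Expanding **~**%*~**%*: *→*%*, *→*%*, ~→#%, *→*%*, *→*%*, %→~*, *→*%*, ~→#%, *→*%*, *→*%*, %→~*, *→*%*. Concatenated: *%* *%* #% *%* *%* ~* *%* #% *%* *%* ~* *%*.

*%**%*#%*%**%*~**%*#%*%**%*~**%*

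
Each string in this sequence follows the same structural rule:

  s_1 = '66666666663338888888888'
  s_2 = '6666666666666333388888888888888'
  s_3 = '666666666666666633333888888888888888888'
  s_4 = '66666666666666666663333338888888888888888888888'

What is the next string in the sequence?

The n-th term is 3n+1 6's then n 3's then 4n-2 8's, where the shown terms are n = 3, 4, 5, 6.
For the next term, n = 7, so the run lengths are 22, 7, 26.

6666666666666666666666333333388888888888888888888888888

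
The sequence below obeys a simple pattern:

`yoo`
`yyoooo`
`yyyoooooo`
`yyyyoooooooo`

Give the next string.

Each string has the form y^{n} o^{2n} (n = 1, 2, …).
For the next term, n = 5, so the run lengths are 5, 10.

yyyyyoooooooooo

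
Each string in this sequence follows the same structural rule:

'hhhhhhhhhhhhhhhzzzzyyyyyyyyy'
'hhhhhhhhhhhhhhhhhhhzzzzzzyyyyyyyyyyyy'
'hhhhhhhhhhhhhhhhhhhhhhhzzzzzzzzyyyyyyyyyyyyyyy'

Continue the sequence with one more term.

hhhhhhhhhhhhhhhhhhhhhhhhhhhzzzzzzzzzzyyyyyyyyyyyyyyyyyy

Reading off run lengths: h runs 15, 19, 23; z runs 4, 6, 8; y runs 9, 12, 15 — each is linear in n, where the shown terms are n = 3, 4, 5.
At n = 6 the blocks have lengths 27, 10, 18.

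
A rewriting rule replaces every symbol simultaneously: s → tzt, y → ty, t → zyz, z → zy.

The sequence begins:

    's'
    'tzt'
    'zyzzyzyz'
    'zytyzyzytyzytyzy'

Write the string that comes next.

Applying the rule to each of the 16 symbols of zytyzyzytyzytyzy gives the pieces zy ty zyz ty zy ty zy ty zyz ty zy ty zyz ty zy ty, which concatenate to the answer.

zytyzyztyzytyzytyzyztyzytyzyztyzyty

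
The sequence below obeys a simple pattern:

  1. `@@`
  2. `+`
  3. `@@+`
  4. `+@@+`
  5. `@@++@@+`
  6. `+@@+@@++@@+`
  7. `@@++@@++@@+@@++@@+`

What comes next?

+@@+@@++@@+@@++@@++@@+@@++@@+

Each term (from the third on) is the two preceding terms concatenated in order: term 3 = @@·+ = @@+.
So term 8 is +@@+@@++@@+·@@++@@++@@+@@++@@+.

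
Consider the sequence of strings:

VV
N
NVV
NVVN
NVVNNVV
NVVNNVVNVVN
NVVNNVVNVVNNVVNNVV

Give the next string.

Each term (from the third on) is the previous term followed by the one before it: term 3 = N·VV = NVV.
Continuing: NVVNNVVNVVNNVVNNVV · NVVNNVVNVVN gives term 8.

NVVNNVVNVVNNVVNNVVNVVNNVVNVVN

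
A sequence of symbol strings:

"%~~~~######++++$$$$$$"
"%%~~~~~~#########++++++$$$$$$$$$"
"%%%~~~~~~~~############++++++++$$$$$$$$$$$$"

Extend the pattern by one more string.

Each string has the form %^{n-1} ~^{2n} #^{3n} +^{2n} $^{3n}, where the shown terms are n = 2, 3, 4.
At n = 5 the blocks have lengths 4, 10, 15, 10, 15.

%%%%~~~~~~~~~~###############++++++++++$$$$$$$$$$$$$$$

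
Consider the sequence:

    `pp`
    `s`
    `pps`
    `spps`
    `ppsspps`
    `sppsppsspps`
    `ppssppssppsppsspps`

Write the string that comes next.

sppsppssppsppssppssppsppsspps

From term 3 onward, concatenate the second-to-last term with the last: pp·s = pps, s·pps = spps, …
The next term joins sppsppsspps and ppssppssppsppsspps.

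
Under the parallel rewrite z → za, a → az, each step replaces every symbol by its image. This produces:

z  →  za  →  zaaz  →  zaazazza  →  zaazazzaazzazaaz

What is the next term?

φ(zaazazzaazzazaaz) expands symbol-by-symbol to za az az za az za za az az za za az za az az za; joining the 16 pieces gives the next term.

zaazazzaazzazaazazzazaazzaazazza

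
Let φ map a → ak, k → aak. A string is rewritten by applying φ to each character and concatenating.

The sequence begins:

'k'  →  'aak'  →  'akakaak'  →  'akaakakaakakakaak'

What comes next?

Replace each of the 17 characters of akaakakaakakakaak in place — ak aak ak ak aak ak aak ak ak aak ak aak ak aak ak ak aak — and concatenate.

akaakakakaakakaakakakaakakaakakaakakakaak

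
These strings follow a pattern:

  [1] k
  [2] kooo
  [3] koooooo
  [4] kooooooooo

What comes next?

The strings grow by a fixed suffix ooo each time.
Applying this once more to kooooooooo:

koooooooooooo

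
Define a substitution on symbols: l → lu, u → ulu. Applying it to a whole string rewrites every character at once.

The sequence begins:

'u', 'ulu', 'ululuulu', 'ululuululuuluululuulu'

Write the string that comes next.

Rewriting the 21 symbols of ululuululuuluululuulu one by one yields ulu lu ulu lu ulu ulu lu ulu lu ulu ulu lu ulu ulu lu ulu lu ulu ulu lu ulu; concatenated:

ululuululuuluululuululuuluululuuluululuululuuluululuulu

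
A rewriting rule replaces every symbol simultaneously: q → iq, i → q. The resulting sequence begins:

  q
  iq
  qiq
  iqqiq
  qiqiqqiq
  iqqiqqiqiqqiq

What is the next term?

qiqiqqiqiqqiqqiqiqqiq

φ(iqqiqqiqiqqiq) expands symbol-by-symbol to q iq iq q iq iq q iq q iq iq q iq; joining the 13 pieces gives the next term.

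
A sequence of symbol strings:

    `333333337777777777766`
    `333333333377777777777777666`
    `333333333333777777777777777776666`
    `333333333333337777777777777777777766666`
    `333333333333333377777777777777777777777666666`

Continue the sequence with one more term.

Term n consists of 2n+2 3's, followed by 3n+2 7's, followed by n-1 6's, where the shown terms are n = 3, 4, 5, 6, 7.
At n = 8 the blocks have lengths 18, 26, 7.

333333333333333333777777777777777777777777776666666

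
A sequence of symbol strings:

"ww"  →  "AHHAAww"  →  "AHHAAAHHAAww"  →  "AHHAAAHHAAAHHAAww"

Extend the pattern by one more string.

Every step adds AHHAA at the front: s(k+1) = AHHAA·s(k).
Applying this once more to AHHAAAHHAAAHHAAww:

AHHAAAHHAAAHHAAAHHAAww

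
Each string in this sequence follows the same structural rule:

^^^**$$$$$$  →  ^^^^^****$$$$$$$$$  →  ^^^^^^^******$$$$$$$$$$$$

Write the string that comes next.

^^^^^^^^^********$$$$$$$$$$$$$$$

Term n consists of 2n+1 ^'s, followed by 2n *'s, followed by 3n+3 $'s (n = 1, 2, …).
At n = 4 the blocks have lengths 9, 8, 15.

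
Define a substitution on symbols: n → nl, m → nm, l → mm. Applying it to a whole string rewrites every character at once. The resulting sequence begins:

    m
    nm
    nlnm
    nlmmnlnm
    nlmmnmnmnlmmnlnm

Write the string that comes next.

nlmmnmnmnlnmnlnmnlmmnmnmnlmmnlnm

Applying the rule to each of the 16 symbols of nlmmnmnmnlmmnlnm gives the pieces nl mm nm nm nl nm nl nm nl mm nm nm nl mm nl nm, which concatenate to the answer.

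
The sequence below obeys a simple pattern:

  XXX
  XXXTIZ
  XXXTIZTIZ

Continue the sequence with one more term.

Every step adds TIZ to the end: s(k+1) = s(k)·TIZ.
So the next term is XXXTIZTIZ·TIZ.

XXXTIZTIZTIZ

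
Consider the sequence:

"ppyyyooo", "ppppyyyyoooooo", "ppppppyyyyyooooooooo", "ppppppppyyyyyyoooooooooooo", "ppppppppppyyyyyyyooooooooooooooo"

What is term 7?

ppppppppppppppyyyyyyyyyooooooooooooooooooooo

Reading off run lengths: p runs 2, 4, 6, 8, 10; y runs 3, 4, 5, 6, 7; o runs 3, 6, 9, 12, 15 — each is linear in n (n = 1, 2, …).
At n = 7 the blocks have lengths 14, 9, 21.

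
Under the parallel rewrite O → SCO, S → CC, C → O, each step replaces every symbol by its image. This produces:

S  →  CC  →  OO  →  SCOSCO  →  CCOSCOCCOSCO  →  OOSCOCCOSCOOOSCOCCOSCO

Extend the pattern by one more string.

SCOSCOCCOSCOOOSCOCCOSCOSCOSCOCCOSCOOOSCOCCOSCO

φ(OOSCOCCOSCOOOSCOCCOSCO) expands symbol-by-symbol to SCO SCO CC O SCO O O SCO CC O SCO SCO SCO CC O SCO O O SCO CC O SCO; joining the 22 pieces gives the next term.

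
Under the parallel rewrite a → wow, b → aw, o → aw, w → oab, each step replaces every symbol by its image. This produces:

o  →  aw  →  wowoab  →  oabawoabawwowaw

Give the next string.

Rewriting the 15 symbols of oabawoabawwowaw one by one yields aw wow aw wow oab aw wow aw wow oab oab aw oab wow oab; concatenated:

awwowawwowoabawwowawwowoaboabawoabwowoab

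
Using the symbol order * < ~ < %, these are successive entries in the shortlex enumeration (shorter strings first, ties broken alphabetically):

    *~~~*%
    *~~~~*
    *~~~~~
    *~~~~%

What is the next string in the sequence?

Treat *~~~~% as a base-3 numeral over the given alphabet and add one, carrying through any trailing %'s.

*~~~%*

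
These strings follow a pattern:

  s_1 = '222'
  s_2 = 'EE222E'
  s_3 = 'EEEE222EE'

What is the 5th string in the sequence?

EEEEEEEE222EEEE

s(k+1) = EE·s(k)·E, so each term gains EE as a prefix and E as a suffix.
From EEEE222EE, 2 further steps: EEEE222EE → EEEEEE222EEE → (answer).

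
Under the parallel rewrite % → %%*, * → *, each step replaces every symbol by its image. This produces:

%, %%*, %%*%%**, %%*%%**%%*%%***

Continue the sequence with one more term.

Rewriting the 15 symbols of %%*%%**%%*%%*** one by one yields %%* %%* * %%* %%* * * %%* %%* * %%* %%* * * *; concatenated:

%%*%%**%%*%%***%%*%%**%%*%%****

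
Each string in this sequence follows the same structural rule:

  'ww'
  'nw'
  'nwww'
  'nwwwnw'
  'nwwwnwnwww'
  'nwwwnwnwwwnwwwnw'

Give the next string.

nwwwnwnwwwnwwwnwnwwwnwnwww

This is a Fibonacci-style word recurrence s(k) = s(k−1)·s(k−2): e.g. nw·ww = nwww.
Continuing: nwwwnwnwwwnwwwnw · nwwwnwnwww gives term 7.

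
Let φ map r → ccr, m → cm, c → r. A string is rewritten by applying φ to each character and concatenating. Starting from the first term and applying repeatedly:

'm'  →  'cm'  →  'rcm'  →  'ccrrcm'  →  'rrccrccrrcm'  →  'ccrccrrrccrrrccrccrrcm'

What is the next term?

rrccrrrccrccrccrrrccrccrccrrrccrrrccrccrrcm

Replace each of the 22 characters of ccrccrrrccrrrccrccrrcm in place — r r ccr r r ccr ccr ccr r r ccr ccr ccr r r ccr r r ccr ccr r cm — and concatenate.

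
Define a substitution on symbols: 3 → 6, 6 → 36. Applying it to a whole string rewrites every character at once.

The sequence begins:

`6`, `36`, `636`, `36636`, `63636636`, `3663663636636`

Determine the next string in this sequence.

Applying the rule to each of the 13 symbols of 3663663636636 gives the pieces 6 36 36 6 36 36 6 36 6 36 36 6 36, which concatenate to the answer.

636366363663663636636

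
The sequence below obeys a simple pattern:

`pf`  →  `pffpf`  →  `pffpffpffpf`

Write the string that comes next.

Each string is two copies of the previous one joined by 'f'.
Doubling pffpffpffpf with 'f' between the halves:

pffpffpffpffpffpffpffpf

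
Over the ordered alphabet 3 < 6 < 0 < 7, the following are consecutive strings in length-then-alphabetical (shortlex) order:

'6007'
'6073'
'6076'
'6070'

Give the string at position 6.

Advancing 2 positions from 6070 through 6070 → 6077 reaches term 6.

6733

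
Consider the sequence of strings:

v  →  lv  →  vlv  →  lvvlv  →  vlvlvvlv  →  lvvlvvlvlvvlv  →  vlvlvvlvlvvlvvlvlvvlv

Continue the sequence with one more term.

This is a Fibonacci-style word recurrence s(k) = s(k−2)·s(k−1): e.g. v·lv = vlv.
Continuing: lvvlvvlvlvvlv · vlvlvvlvlvvlvvlvlvvlv gives term 8.

lvvlvvlvlvvlvvlvlvvlvlvvlvvlvlvvlv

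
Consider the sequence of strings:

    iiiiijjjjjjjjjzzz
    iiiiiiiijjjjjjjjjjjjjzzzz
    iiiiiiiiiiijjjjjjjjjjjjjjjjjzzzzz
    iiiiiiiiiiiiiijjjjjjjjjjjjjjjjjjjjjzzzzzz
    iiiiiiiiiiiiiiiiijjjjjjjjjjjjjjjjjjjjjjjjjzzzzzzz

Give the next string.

Reading off run lengths: i runs 5, 8, 11, 14, 17; j runs 9, 13, 17, 21, 25; z runs 3, 4, 5, 6, 7 — each is linear in n, where the shown terms are n = 2, 3, 4, 5, 6.
For the next term, n = 7, so the run lengths are 20, 29, 8.

iiiiiiiiiiiiiiiiiiiijjjjjjjjjjjjjjjjjjjjjjjjjjjjjzzzzzzzz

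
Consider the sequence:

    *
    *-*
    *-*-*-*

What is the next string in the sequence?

s(k+1) = s(k)·-·s(k) — each term doubles the last with '-' between the halves.
Doubling *-*-*-* with '-' between the halves:

*-*-*-*-*-*-*-*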